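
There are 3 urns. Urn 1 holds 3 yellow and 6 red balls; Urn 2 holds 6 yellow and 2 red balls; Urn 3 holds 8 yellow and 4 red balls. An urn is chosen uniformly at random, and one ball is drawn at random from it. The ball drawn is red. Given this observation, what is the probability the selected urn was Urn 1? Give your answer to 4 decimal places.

P(red|Urn 1) = 0.6667; P(red|Urn 2) = 0.25; P(red|Urn 3) = 0.3333.
Prior × likelihood for each source: 0.333333·0.6667=0.2222, 0.333333·0.25=0.08333, 0.333333·0.3333=0.1111. Summing gives P(red) = 0.41667.
P(Urn 1 | red) = 0.2222 / 0.41667 = 0.5333.

Posterior probability ≈ 0.5333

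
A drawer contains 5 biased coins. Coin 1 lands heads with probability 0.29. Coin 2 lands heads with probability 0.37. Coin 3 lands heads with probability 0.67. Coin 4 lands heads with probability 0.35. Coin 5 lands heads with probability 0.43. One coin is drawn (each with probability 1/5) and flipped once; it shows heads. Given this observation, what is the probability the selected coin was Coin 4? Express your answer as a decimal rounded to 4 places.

Posterior probability ≈ 0.1659

Tabulate prior·likelihood by source: [1] prior 0.2, lik 0.29, product 0.05800; [2] prior 0.2, lik 0.37, product 0.07400; [3] prior 0.2, lik 0.67, product 0.1340; [4] prior 0.2, lik 0.35, product 0.07000; [5] prior 0.2, lik 0.43, product 0.08600.
Normalizing constant = 0.42200; the posterior for Coin 4 is its product over the sum, 0.07000/0.42200 = 0.1659.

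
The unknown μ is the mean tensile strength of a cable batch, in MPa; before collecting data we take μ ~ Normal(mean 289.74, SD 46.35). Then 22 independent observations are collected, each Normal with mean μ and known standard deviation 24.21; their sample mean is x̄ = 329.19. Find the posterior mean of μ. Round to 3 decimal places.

Posterior mean ≈ 328.707

With known σ, the Normal prior is conjugate. Weight on the data is w = (n/σ²)/(n/σ² + 1/τ₀²) = 0.0375347/(0.0375347+0.00046548) = 0.98775.
Posterior mean = w·x̄ + (1−w)·μ₀ = 0.98775·329.19 + 0.012249·289.74 = 328.707.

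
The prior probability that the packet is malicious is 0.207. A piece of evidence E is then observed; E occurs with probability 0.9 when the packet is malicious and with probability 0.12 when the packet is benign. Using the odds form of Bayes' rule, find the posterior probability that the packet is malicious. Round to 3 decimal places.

Posterior probability ≈ 0.662

Prior odds = 0.207/(1−0.207) = 0.26103. In log-odds, ln(0.26103) = -1.3431.
Add log likelihood ratio: ln(7.5000) = 2.0149.
Posterior log-odds = 0.67180, so posterior odds = exp(0.67180) = 1.9578. Converting, P(H|E) = 1.9578/2.9578 = 0.662.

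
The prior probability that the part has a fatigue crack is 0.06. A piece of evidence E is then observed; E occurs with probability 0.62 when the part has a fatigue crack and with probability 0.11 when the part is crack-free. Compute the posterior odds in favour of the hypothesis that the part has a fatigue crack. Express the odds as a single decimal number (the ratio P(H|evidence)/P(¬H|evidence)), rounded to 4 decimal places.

Posterior odds ≈ 0.3598

Prior odds = 0.06/(1−0.06) = 0.063830. In log-odds, ln(0.063830) = -2.7515.
Add log likelihood ratio: ln(5.6364) = 1.7292.
Posterior log-odds = -1.0223, so posterior odds = exp(-1.0223) = 0.35977.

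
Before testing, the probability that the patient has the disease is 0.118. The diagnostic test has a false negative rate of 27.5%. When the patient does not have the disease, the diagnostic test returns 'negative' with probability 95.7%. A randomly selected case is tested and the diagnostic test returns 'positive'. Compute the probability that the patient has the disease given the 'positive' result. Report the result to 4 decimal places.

P(H | E) ≈ 0.6928

Write H for 'the patient has the disease'. Prior odds H:¬H = 0.118/0.882 = 0.13379. For the 'positive' outcome, the likelihood ratio is 0.725/0.043 = 16.860.
Posterior odds = 0.13379 × 16.860 = 2.2557, so P(H|E) = 2.2557/(1+2.2557) = 0.6928.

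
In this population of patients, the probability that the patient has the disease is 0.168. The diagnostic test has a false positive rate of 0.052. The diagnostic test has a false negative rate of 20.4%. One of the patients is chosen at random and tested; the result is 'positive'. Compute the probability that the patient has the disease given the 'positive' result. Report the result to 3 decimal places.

P(H | E) ≈ 0.756

Let H be the event that the patient has the disease. P(H) = 0.168, so P(¬H) = 0.832. With E the 'positive' result, P(E|H) = 0.796 and P(E|¬H) = 0.052.
P(E) = 0.796·0.168 + 0.052·0.832 = 0.13373 + 0.043264 = 0.17699.
By Bayes' theorem, P(H|E) = 0.13373 / 0.17699 = 0.756.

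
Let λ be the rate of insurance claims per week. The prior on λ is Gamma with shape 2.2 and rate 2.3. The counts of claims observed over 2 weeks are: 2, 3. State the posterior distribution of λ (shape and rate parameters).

The Poisson likelihood adds the total count to the shape and the number of exposure periods to the rate. Here ∑xᵢ = 5 and n = 2, so shape 2.2→7.2 and rate 2.3→4.3.

Posterior: Gamma(shape=7.2, rate=4.3)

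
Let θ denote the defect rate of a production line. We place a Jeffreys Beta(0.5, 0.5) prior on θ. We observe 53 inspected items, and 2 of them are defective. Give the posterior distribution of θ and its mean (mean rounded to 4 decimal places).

Posterior: Beta(2.5, 51.5); mean ≈ 0.0463

Observing 2 successes and 51 failures updates Beta(0.5, 0.5) by adding the success and failure counts to the two shape parameters: α = 0.5+2 = 2.5, β = 0.5+51 = 51.5.
E[θ | data] = 2.5/(2.5+51.5) = 0.0463.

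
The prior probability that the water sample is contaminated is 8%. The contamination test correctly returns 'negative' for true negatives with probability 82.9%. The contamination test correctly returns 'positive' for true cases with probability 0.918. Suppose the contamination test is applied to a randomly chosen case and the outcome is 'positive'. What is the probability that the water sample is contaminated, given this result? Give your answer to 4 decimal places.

Let H be the event that the water sample is contaminated. P(H) = 0.08, so P(¬H) = 0.92. With E the 'positive' result, P(E|H) = 0.918 and P(E|¬H) = 0.171.
P(E) = 0.918·0.08 + 0.171·0.92 = 0.073440 + 0.15732 = 0.23076.
By Bayes' theorem, P(H|E) = 0.073440 / 0.23076 = 0.3183.

P(H | E) ≈ 0.3183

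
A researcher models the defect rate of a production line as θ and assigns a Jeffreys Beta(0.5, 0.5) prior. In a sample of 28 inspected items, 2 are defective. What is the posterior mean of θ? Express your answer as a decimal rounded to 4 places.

Observing 2 successes and 26 failures updates Beta(0.5, 0.5) by adding the success and failure counts to the two shape parameters: α = 0.5+2 = 2.5, β = 0.5+26 = 26.5.
E[θ | data] = 2.5/(2.5+26.5) = 0.0862.

Posterior mean ≈ 0.0862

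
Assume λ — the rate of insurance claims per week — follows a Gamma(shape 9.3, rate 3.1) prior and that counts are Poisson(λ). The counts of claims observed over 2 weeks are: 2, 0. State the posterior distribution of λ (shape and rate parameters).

Posterior: Gamma(shape=11.3, rate=5.1)

Total count ∑xᵢ = 2 over n = 2 weeks.
Gamma is conjugate to the Poisson likelihood: posterior is Gamma(shape = 9.3+2 = 11.3, rate = 3.1+2 = 5.1).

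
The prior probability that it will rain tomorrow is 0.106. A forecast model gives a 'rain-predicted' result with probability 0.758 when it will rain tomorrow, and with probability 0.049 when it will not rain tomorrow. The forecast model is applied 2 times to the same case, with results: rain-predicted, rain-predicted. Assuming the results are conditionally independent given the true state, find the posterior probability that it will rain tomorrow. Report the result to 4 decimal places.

Posterior P(H) ≈ 0.9660

Let H be the event that it will rain tomorrow; start with P(H) = 0.106. P('rain-predicted'|H) = 0.758, P('rain-predicted'|¬H) = 0.049.
Update on result 1 ('rain-predicted'): P(H) ← 0.758·0.1060 / (0.758·0.1060 + 0.049·0.8940) = 0.080348/0.12415 = 0.6472.
Update on result 2 ('rain-predicted'): P(H) ← 0.758·0.6472 / (0.758·0.6472 + 0.049·0.3528) = 0.49055/0.50784 = 0.9660.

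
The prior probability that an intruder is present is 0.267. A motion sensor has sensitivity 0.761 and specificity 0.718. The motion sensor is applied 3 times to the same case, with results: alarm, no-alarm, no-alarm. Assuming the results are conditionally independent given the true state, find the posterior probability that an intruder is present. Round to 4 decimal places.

With H the event that an intruder is present, the joint likelihood of the observed sequence is P(data|H) = 0.761·0.239·0.239 = 0.043469 and P(data|¬H) = 0.282·0.718·0.718 = 0.14538.
Bayes: P(H|data) = 0.267·0.043469 / (0.267·0.043469 + 0.733·0.14538) = 0.011606/0.11817 = 0.0982.

Posterior P(H) ≈ 0.0982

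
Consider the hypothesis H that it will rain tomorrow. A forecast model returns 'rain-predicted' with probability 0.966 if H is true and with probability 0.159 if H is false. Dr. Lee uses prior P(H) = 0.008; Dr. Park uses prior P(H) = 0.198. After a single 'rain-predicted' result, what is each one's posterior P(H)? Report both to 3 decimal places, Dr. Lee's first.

The likelihood ratio for a 'rain-predicted' result is 0.966/0.159 = 6.0755.
Dr. Lee: prior odds 0.008/0.992 = 0.0080645; posterior odds 0.048996; posterior probability 0.047.
Dr. Park: prior odds 0.198/0.802 = 0.24688; posterior odds 1.4999; posterior probability 0.600.

Dr. Lee: 0.047; Dr. Park: 0.600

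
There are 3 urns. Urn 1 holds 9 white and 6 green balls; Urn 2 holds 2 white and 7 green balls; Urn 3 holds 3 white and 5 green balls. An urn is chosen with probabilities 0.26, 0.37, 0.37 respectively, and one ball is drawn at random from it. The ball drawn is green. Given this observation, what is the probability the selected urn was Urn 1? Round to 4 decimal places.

Posterior probability ≈ 0.1669

Tabulate prior·likelihood by source: [1] prior 0.26, lik 0.4, product 0.1040; [2] prior 0.37, lik 0.7778, product 0.2878; [3] prior 0.37, lik 0.625, product 0.2313.
Normalizing constant = 0.62303; the posterior for Urn 1 is its product over the sum, 0.1040/0.62303 = 0.1669.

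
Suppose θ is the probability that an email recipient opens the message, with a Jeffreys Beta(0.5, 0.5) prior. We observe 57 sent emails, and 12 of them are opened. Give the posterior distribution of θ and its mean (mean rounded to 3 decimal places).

The binomial likelihood is conjugate to the Beta prior: with 12 successes and 45 failures, the posterior is Beta(0.5+12, 0.5+45) = Beta(12.5, 45.5).
E[θ | data] = 12.5/(12.5+45.5) = 0.216.

Posterior: Beta(12.5, 45.5); mean ≈ 0.216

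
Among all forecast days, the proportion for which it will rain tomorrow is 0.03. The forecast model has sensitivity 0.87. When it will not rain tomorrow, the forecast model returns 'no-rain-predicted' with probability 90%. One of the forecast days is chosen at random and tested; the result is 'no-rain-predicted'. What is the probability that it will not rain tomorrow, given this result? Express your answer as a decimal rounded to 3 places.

P(¬H | E) ≈ 0.996

Let H be the event that it will rain tomorrow. P(H) = 0.03, so P(¬H) = 0.97. With E the 'no-rain-predicted' result, P(E|H) = 0.13 and P(E|¬H) = 0.9.
P(E) = 0.13·0.03 + 0.9·0.97 = 0.0039000 + 0.87300 = 0.87690.
By Bayes' theorem, P(H|E) = 0.0039000 / 0.87690 = 0.004. Hence P(¬H|E) = 1 − 0.004 = 0.996.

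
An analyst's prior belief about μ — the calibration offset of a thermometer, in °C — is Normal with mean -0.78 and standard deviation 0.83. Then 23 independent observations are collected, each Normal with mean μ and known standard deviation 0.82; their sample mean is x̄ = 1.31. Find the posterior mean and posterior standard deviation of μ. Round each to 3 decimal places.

Posterior mean ≈ 1.225; posterior SD ≈ 0.167

Prior precision 1/τ₀² = 1/0.83² = 1.45159; data precision n/σ² = 23/0.82² = 34.2058.
Posterior precision = 1.45159 + 34.2058 = 35.6574, giving posterior SD = 1/√35.6574 = 0.167.
Posterior mean = (1.45159·-0.78 + 34.2058·1.31) / 35.6574 = 1.225.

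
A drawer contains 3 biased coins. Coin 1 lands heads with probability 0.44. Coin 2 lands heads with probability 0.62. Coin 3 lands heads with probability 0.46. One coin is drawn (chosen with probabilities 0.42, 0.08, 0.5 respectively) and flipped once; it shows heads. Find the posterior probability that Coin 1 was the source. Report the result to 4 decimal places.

Posterior probability ≈ 0.3979

Tabulate prior·likelihood by source: [1] prior 0.42, lik 0.44, product 0.1848; [2] prior 0.08, lik 0.62, product 0.04960; [3] prior 0.5, lik 0.46, product 0.2300.
Normalizing constant = 0.46440; the posterior for Coin 1 is its product over the sum, 0.1848/0.46440 = 0.3979.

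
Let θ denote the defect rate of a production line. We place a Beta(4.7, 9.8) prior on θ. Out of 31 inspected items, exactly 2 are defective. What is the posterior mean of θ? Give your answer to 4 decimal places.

Observing 2 successes and 29 failures updates Beta(4.7, 9.8) by adding the success and failure counts to the two shape parameters: α = 4.7+2 = 6.7, β = 9.8+29 = 38.8.
E[θ | data] = 6.7/(6.7+38.8) = 0.1473.

Posterior mean ≈ 0.1473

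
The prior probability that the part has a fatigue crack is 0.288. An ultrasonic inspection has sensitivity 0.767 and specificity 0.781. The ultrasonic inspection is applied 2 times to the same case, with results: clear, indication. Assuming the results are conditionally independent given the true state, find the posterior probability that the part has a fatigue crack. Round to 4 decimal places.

With H the event that the part has a fatigue crack, the joint likelihood of the observed sequence is P(data|H) = 0.233·0.767 = 0.17871 and P(data|¬H) = 0.781·0.219 = 0.17104.
Bayes: P(H|data) = 0.288·0.17871 / (0.288·0.17871 + 0.712·0.17104) = 0.051469/0.17325 = 0.2971.

Posterior P(H) ≈ 0.2971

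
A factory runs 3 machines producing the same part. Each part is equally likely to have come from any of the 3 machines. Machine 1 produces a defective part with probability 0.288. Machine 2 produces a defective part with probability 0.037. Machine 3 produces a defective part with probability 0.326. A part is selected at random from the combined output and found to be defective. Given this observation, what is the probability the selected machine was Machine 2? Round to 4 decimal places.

Posterior probability ≈ 0.0568

Tabulate prior·likelihood by source: [1] prior 0.333333, lik 0.288, product 0.09600; [2] prior 0.333333, lik 0.037, product 0.01233; [3] prior 0.333333, lik 0.326, product 0.1087.
Normalizing constant = 0.21700; the posterior for Machine 2 is its product over the sum, 0.01233/0.21700 = 0.0568.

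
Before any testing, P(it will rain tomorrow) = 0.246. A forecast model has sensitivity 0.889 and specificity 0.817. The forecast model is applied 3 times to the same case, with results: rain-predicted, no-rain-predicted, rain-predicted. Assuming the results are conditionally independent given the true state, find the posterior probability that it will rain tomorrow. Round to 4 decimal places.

Let H be the event that it will rain tomorrow; start with P(H) = 0.246. P('rain-predicted'|H) = 0.889, P('rain-predicted'|¬H) = 0.183.
Update on result 1 ('rain-predicted'): P(H) ← 0.889·0.2460 / (0.889·0.2460 + 0.183·0.7540) = 0.21869/0.35668 = 0.6131.
Update on result 2 ('no-rain-predicted'): P(H) ← 0.111·0.6131 / (0.111·0.6131 + 0.817·0.3869) = 0.068059/0.38412 = 0.1772.
Update on result 3 ('rain-predicted'): P(H) ← 0.889·0.1772 / (0.889·0.1772 + 0.183·0.8228) = 0.15751/0.30809 = 0.5113.

Posterior P(H) ≈ 0.5113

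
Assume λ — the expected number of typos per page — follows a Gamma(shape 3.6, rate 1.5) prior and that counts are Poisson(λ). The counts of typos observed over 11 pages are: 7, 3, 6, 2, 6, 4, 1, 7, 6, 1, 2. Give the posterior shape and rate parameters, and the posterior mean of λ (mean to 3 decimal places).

Posterior: Gamma(shape=48.6, rate=12.5); mean ≈ 3.888

The Poisson likelihood adds the total count to the shape and the number of exposure periods to the rate. Here ∑xᵢ = 45 and n = 11, so shape 3.6→48.6 and rate 1.5→12.5.
Posterior mean = shape/rate = 48.6/12.5 = 3.888.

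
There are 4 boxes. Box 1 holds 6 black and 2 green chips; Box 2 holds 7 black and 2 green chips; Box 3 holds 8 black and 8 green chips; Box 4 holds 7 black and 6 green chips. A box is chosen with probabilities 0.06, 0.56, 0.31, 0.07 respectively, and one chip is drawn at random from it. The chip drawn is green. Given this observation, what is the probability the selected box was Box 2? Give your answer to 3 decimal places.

Tabulate prior·likelihood by source: [1] prior 0.06, lik 0.25, product 0.01500; [2] prior 0.56, lik 0.2222, product 0.1244; [3] prior 0.31, lik 0.5, product 0.1550; [4] prior 0.07, lik 0.4615, product 0.03231.
Normalizing constant = 0.32675; the posterior for Box 2 is its product over the sum, 0.1244/0.32675 = 0.381.

Posterior probability ≈ 0.381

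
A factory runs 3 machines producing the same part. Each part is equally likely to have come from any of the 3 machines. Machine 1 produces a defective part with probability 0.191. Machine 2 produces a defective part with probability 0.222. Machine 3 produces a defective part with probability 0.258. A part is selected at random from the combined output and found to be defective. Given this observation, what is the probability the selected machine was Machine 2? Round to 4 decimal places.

Posterior probability ≈ 0.3308

Tabulate prior·likelihood by source: [1] prior 0.333333, lik 0.191, product 0.06367; [2] prior 0.333333, lik 0.222, product 0.07400; [3] prior 0.333333, lik 0.258, product 0.08600.
Normalizing constant = 0.22367; the posterior for Machine 2 is its product over the sum, 0.07400/0.22367 = 0.3308.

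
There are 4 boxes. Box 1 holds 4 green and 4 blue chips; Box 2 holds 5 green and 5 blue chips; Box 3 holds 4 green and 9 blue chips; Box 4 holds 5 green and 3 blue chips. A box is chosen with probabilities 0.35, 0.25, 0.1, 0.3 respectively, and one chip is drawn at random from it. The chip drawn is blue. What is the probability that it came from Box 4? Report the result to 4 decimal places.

Tabulate prior·likelihood by source: [1] prior 0.35, lik 0.5, product 0.1750; [2] prior 0.25, lik 0.5, product 0.1250; [3] prior 0.1, lik 0.6923, product 0.06923; [4] prior 0.3, lik 0.375, product 0.1125.
Normalizing constant = 0.48173; the posterior for Box 4 is its product over the sum, 0.1125/0.48173 = 0.2335.

Posterior probability ≈ 0.2335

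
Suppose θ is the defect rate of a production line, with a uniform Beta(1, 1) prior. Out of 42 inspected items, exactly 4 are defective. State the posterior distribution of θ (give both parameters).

Posterior: Beta(5, 39)

The binomial likelihood is conjugate to the Beta prior: with 4 successes and 38 failures, the posterior is Beta(1+4, 1+38) = Beta(5, 39).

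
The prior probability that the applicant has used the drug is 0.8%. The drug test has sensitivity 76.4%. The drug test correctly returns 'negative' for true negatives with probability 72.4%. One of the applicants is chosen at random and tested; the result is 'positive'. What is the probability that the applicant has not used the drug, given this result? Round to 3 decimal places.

P(¬H | E) ≈ 0.978

Let H be the event that the applicant has used the drug. P(H) = 0.008, so P(¬H) = 0.992. With E the 'positive' result, P(E|H) = 0.764 and P(E|¬H) = 0.276.
P(E) = 0.764·0.008 + 0.276·0.992 = 0.0061120 + 0.27379 = 0.27990.
By Bayes' theorem, P(H|E) = 0.0061120 / 0.27990 = 0.022. Hence P(¬H|E) = 1 − 0.022 = 0.978.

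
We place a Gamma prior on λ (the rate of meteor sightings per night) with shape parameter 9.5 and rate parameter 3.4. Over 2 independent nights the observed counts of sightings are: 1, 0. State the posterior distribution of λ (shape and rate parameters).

Posterior: Gamma(shape=10.5, rate=5.4)

The Poisson likelihood adds the total count to the shape and the number of exposure periods to the rate. Here ∑xᵢ = 1 and n = 2, so shape 9.5→10.5 and rate 3.4→5.4.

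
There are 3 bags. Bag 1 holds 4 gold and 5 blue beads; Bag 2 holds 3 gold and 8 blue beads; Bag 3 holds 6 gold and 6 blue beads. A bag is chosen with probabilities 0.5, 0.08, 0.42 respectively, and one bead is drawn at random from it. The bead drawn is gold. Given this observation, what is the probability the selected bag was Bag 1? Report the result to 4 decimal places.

Tabulate prior·likelihood by source: [1] prior 0.5, lik 0.4444, product 0.2222; [2] prior 0.08, lik 0.2727, product 0.02182; [3] prior 0.42, lik 0.5, product 0.2100.
Normalizing constant = 0.45404; the posterior for Bag 1 is its product over the sum, 0.2222/0.45404 = 0.4894.

Posterior probability ≈ 0.4894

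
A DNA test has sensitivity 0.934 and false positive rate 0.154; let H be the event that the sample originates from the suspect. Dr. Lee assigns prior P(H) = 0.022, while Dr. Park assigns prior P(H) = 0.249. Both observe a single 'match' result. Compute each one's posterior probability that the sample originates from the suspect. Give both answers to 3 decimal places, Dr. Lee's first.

P('+'|H) = 0.934, P('+'|¬H) = 0.154.
Dr. Lee: numerator 0.934·0.022 = 0.020548; evidence = 0.020548+0.154·0.978 = 0.17116; posterior = 0.120.
Dr. Park: numerator 0.934·0.249 = 0.23257; evidence = 0.23257+0.154·0.751 = 0.34822; posterior = 0.668.

Dr. Lee: 0.120; Dr. Park: 0.668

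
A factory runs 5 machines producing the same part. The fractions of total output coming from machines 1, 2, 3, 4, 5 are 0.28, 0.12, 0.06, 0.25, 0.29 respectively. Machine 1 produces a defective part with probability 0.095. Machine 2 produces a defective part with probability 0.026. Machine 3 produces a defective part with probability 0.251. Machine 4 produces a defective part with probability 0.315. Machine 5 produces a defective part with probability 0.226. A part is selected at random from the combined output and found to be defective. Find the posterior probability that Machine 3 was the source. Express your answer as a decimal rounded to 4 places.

Posterior probability ≈ 0.0797

P(defective|M1) = 0.095; P(defective|M2) = 0.026; P(defective|M3) = 0.251; P(defective|M4) = 0.315; P(defective|M5) = 0.226.
Prior × likelihood for each source: 0.28·0.095=0.02660, 0.12·0.026=0.003120, 0.06·0.251=0.01506, 0.25·0.315=0.07875, 0.29·0.226=0.06554. Summing gives P(defective) = 0.18907.
P(Machine 3 | defective) = 0.01506 / 0.18907 = 0.0797.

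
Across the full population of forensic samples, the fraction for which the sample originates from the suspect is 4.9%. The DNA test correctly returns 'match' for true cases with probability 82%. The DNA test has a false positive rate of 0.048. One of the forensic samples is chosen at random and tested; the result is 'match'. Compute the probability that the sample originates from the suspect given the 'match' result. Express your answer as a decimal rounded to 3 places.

Write H for 'the sample originates from the suspect'. Prior odds H:¬H = 0.049/0.951 = 0.051525. For the 'match' outcome, the likelihood ratio is 0.82/0.048 = 17.083.
Posterior odds = 0.051525 × 17.083 = 0.88021, so P(H|E) = 0.88021/(1+0.88021) = 0.468.

P(H | E) ≈ 0.468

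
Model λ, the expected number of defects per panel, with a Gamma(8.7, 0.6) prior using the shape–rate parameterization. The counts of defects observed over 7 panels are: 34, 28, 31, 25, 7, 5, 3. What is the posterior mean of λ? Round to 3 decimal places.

Posterior mean ≈ 18.645

The Poisson likelihood adds the total count to the shape and the number of exposure periods to the rate. Here ∑xᵢ = 133 and n = 7, so shape 8.7→141.7 and rate 0.6→7.6.
Posterior mean = shape/rate = 141.7/7.6 = 18.645.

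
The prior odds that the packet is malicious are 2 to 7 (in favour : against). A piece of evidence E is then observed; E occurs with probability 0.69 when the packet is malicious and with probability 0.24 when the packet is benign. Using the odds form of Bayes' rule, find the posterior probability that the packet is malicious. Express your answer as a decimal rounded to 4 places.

Prior odds = 2/7 = 0.28571. In log-odds, ln(0.28571) = -1.2528.
Add log likelihood ratio: ln(2.8750) = 1.0561.
Posterior log-odds = -0.19671, so posterior odds = exp(-0.19671) = 0.82143. Converting, P(H|E) = 0.82143/1.8214 = 0.4510.

Posterior probability ≈ 0.4510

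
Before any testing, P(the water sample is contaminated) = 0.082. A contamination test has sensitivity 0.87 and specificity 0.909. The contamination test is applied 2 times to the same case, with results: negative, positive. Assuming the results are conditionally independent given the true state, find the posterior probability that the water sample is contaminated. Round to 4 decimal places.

Posterior P(H) ≈ 0.1088

Let H be the event that the water sample is contaminated; start with P(H) = 0.082. P('positive'|H) = 0.87, P('positive'|¬H) = 0.091.
Update on result 1 ('negative'): P(H) ← 0.13·0.0820 / (0.13·0.0820 + 0.909·0.9180) = 0.010660/0.84512 = 0.0126.
Update on result 2 ('positive'): P(H) ← 0.87·0.0126 / (0.87·0.0126 + 0.091·0.9874) = 0.010974/0.10083 = 0.1088.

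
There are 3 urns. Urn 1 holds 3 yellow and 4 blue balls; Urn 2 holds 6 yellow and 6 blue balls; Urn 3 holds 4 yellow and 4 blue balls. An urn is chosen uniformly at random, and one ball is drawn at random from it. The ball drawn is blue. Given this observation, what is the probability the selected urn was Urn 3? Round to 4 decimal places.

Posterior probability ≈ 0.3182

Tabulate prior·likelihood by source: [1] prior 0.333333, lik 0.5714, product 0.1905; [2] prior 0.333333, lik 0.5, product 0.1667; [3] prior 0.333333, lik 0.5, product 0.1667.
Normalizing constant = 0.52381; the posterior for Urn 3 is its product over the sum, 0.1667/0.52381 = 0.3182.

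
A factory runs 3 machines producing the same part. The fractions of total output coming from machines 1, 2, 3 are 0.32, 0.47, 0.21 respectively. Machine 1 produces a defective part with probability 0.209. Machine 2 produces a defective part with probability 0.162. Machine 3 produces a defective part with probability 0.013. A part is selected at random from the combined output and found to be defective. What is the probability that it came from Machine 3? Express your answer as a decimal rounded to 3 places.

Posterior probability ≈ 0.019

P(defective|M1) = 0.209; P(defective|M2) = 0.162; P(defective|M3) = 0.013.
Prior × likelihood for each source: 0.32·0.209=0.06688, 0.47·0.162=0.07614, 0.21·0.013=0.002730. Summing gives P(defective) = 0.14575.
P(Machine 3 | defective) = 0.002730 / 0.14575 = 0.019.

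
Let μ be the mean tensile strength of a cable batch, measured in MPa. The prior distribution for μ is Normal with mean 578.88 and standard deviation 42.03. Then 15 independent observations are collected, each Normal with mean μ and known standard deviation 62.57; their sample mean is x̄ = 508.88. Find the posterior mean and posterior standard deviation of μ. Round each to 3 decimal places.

Posterior mean ≈ 517.891; posterior SD ≈ 15.080

Prior precision 1/τ₀² = 1/42.03² = 0.00056608; data precision n/σ² = 15/62.57² = 0.00383141.
Posterior precision = 0.00056608 + 0.00383141 = 0.00439750, giving posterior SD = 1/√0.00439750 = 15.080.
Posterior mean = (0.00056608·578.88 + 0.00383141·508.88) / 0.00439750 = 517.891.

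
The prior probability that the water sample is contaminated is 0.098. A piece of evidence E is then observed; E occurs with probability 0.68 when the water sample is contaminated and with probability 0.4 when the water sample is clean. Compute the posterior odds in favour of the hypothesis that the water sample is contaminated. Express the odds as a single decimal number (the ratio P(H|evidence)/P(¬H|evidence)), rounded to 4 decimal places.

Posterior odds ≈ 0.1847

Prior odds = 0.098/(1−0.098) = 0.10865. In log-odds, ln(0.10865) = -2.2196.
Add log likelihood ratio: ln(1.7000) = 0.53063.
Posterior log-odds = -1.6890, so posterior odds = exp(-1.6890) = 0.18470.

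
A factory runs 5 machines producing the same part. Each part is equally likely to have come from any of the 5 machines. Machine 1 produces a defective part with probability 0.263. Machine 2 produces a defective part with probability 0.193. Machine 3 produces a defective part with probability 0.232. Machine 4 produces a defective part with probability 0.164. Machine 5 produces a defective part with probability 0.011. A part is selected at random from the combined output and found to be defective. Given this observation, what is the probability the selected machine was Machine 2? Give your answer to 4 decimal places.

Tabulate prior·likelihood by source: [1] prior 0.2, lik 0.263, product 0.05260; [2] prior 0.2, lik 0.193, product 0.03860; [3] prior 0.2, lik 0.232, product 0.04640; [4] prior 0.2, lik 0.164, product 0.03280; [5] prior 0.2, lik 0.011, product 0.002200.
Normalizing constant = 0.17260; the posterior for Machine 2 is its product over the sum, 0.03860/0.17260 = 0.2236.

Posterior probability ≈ 0.2236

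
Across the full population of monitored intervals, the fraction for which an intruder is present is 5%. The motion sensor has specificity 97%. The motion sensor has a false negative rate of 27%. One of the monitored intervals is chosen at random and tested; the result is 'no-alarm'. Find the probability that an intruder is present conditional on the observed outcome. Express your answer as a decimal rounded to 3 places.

Write H for 'an intruder is present'. Prior odds H:¬H = 0.05/0.95 = 0.052632. For the 'no-alarm' outcome, the likelihood ratio is 0.27/0.97 = 0.27835.
Posterior odds = 0.052632 × 0.27835 = 0.014650, so P(H|E) = 0.014650/(1+0.014650) = 0.014.

P(H | E) ≈ 0.014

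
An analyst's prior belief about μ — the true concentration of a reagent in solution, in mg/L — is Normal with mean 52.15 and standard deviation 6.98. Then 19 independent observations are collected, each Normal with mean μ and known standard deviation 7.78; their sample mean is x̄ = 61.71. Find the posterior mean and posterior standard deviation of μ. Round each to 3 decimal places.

Prior precision 1/τ₀² = 1/6.98² = 0.0205253; data precision n/σ² = 19/7.78² = 0.313902.
Posterior precision = 0.0205253 + 0.313902 = 0.334428, giving posterior SD = 1/√0.334428 = 1.729.
Posterior mean = (0.0205253·52.15 + 0.313902·61.71) / 0.334428 = 61.123.

Posterior mean ≈ 61.123; posterior SD ≈ 1.729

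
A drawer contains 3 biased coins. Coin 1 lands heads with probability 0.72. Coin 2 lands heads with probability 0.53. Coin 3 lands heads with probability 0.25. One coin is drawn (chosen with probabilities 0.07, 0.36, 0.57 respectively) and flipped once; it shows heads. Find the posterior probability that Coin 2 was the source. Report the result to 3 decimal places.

Posterior probability ≈ 0.497

Tabulate prior·likelihood by source: [1] prior 0.07, lik 0.72, product 0.05040; [2] prior 0.36, lik 0.53, product 0.1908; [3] prior 0.57, lik 0.25, product 0.1425.
Normalizing constant = 0.38370; the posterior for Coin 2 is its product over the sum, 0.1908/0.38370 = 0.497.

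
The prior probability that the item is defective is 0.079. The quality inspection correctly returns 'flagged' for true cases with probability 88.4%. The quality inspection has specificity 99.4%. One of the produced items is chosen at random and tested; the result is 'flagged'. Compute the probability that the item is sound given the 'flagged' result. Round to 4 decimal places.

Write H for 'the item is defective'. Prior odds H:¬H = 0.079/0.921 = 0.085776. For the 'flagged' outcome, the likelihood ratio is 0.884/0.006 = 147.33.
Posterior odds = 0.085776 × 147.33 = 12.638, so P(H|E) = 12.638/(1+12.638) = 0.9267. Then P(¬H|E) = 1 − 0.9267 = 0.0733.

P(¬H | E) ≈ 0.0733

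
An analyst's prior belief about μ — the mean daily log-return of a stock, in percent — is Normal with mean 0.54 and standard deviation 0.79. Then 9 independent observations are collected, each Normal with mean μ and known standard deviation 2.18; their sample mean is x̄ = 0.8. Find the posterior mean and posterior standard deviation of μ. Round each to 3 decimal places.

Posterior mean ≈ 0.681; posterior SD ≈ 0.535

With known σ, the Normal prior is conjugate. Weight on the data is w = (n/σ²)/(n/σ² + 1/τ₀²) = 1.89378/(1.89378+1.60231) = 0.54169.
Posterior mean = w·x̄ + (1−w)·μ₀ = 0.54169·0.8 + 0.45831·0.54 = 0.681. Posterior variance = 1/(1.89378+1.60231) = 0.286034, so SD = 0.535.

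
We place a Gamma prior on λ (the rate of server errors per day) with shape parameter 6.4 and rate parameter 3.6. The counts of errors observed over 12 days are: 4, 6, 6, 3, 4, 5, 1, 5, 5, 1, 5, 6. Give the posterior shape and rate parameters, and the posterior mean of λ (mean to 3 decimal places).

The Poisson likelihood adds the total count to the shape and the number of exposure periods to the rate. Here ∑xᵢ = 51 and n = 12, so shape 6.4→57.4 and rate 3.6→15.6.
E[λ | data] = 57.4/15.6 = 3.679.

Posterior: Gamma(shape=57.4, rate=15.6); mean ≈ 3.679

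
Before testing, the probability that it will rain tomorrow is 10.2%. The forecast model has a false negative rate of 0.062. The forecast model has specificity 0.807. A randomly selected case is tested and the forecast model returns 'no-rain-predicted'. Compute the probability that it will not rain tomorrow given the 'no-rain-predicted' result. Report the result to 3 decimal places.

P(¬H | E) ≈ 0.991

Write H for 'it will rain tomorrow'. Prior odds H:¬H = 0.102/0.898 = 0.11359. For the 'no-rain-predicted' outcome, the likelihood ratio is 0.062/0.807 = 0.076828.
Posterior odds = 0.11359 × 0.076828 = 0.0087265, so P(H|E) = 0.0087265/(1+0.0087265) = 0.009. Then P(¬H|E) = 1 − 0.009 = 0.991.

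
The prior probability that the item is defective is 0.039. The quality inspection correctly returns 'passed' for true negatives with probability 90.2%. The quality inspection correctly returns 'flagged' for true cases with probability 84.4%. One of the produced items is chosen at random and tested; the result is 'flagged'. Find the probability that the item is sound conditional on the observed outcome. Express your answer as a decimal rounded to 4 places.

P(¬H | E) ≈ 0.7410

Write H for 'the item is defective'. Prior odds H:¬H = 0.039/0.961 = 0.040583. For the 'flagged' outcome, the likelihood ratio is 0.844/0.098 = 8.6122.
Posterior odds = 0.040583 × 8.6122 = 0.34951, so P(H|E) = 0.34951/(1+0.34951) = 0.2590. Then P(¬H|E) = 1 − 0.2590 = 0.7410.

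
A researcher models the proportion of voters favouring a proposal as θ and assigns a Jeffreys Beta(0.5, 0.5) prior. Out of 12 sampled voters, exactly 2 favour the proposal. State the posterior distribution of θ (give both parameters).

Posterior: Beta(2.5, 10.5)

The binomial likelihood is conjugate to the Beta prior: with 2 successes and 10 failures, the posterior is Beta(0.5+2, 0.5+10) = Beta(2.5, 10.5).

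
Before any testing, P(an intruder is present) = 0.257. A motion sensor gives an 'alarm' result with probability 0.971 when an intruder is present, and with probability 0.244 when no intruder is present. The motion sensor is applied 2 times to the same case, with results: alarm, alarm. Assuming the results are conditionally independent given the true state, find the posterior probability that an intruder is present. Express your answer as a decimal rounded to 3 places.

Let H be the event that an intruder is present; start with P(H) = 0.257. P('alarm'|H) = 0.971, P('alarm'|¬H) = 0.244.
Update on result 1 ('alarm'): P(H) ← 0.971·0.2570 / (0.971·0.2570 + 0.244·0.7430) = 0.24955/0.43084 = 0.5792.
Update on result 2 ('alarm'): P(H) ← 0.971·0.5792 / (0.971·0.5792 + 0.244·0.4208) = 0.56241/0.66509 = 0.8456.

Posterior P(H) ≈ 0.846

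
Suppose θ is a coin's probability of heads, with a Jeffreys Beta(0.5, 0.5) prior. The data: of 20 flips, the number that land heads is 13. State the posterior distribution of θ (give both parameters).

The binomial likelihood is conjugate to the Beta prior: with 13 successes and 7 failures, the posterior is Beta(0.5+13, 0.5+7) = Beta(13.5, 7.5).

Posterior: Beta(13.5, 7.5)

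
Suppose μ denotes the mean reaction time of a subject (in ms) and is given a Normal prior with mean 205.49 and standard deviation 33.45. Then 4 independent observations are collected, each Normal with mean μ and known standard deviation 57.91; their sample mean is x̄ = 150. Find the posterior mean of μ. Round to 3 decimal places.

Posterior mean ≈ 173.769

Prior precision 1/τ₀² = 1/33.45² = 0.00089373; data precision n/σ² = 4/57.91² = 0.00119276.
Posterior precision = 0.00089373 + 0.00119276 = 0.00208649.
Posterior mean = (0.00089373·205.49 + 0.00119276·150) / 0.00208649 = 173.769.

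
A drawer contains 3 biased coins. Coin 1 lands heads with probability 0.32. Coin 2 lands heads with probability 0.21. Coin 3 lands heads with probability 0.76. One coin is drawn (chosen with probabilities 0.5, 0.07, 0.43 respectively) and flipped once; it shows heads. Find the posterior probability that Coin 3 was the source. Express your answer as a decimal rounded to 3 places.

Posterior probability ≈ 0.652

P(heads|C1) = 0.32; P(heads|C2) = 0.21; P(heads|C3) = 0.76.
Prior × likelihood for each source: 0.5·0.32=0.1600, 0.07·0.21=0.01470, 0.43·0.76=0.3268. Summing gives P(heads) = 0.50150.
P(Coin 3 | heads) = 0.3268 / 0.50150 = 0.652.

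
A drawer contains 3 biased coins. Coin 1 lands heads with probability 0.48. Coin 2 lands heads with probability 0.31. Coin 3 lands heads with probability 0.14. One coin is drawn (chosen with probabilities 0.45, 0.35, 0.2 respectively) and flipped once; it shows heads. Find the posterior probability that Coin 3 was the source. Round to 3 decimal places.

Tabulate prior·likelihood by source: [1] prior 0.45, lik 0.48, product 0.2160; [2] prior 0.35, lik 0.31, product 0.1085; [3] prior 0.2, lik 0.14, product 0.02800.
Normalizing constant = 0.35250; the posterior for Coin 3 is its product over the sum, 0.02800/0.35250 = 0.079.

Posterior probability ≈ 0.079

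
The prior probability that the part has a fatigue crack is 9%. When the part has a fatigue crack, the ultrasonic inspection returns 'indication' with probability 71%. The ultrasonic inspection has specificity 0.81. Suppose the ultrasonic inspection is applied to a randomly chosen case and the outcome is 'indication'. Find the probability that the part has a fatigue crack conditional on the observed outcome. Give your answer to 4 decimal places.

P(H | E) ≈ 0.2698

Let H be the event that the part has a fatigue crack. P(H) = 0.09, so P(¬H) = 0.91. With E the 'indication' result, P(E|H) = 0.71 and P(E|¬H) = 0.19.
P(E) = 0.71·0.09 + 0.19·0.91 = 0.063900 + 0.17290 = 0.23680.
By Bayes' theorem, P(H|E) = 0.063900 / 0.23680 = 0.2698.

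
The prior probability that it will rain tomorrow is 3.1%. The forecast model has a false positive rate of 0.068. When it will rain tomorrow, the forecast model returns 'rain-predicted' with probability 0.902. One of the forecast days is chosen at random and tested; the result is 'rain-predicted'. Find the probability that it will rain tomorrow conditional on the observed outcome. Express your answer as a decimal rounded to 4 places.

P(H | E) ≈ 0.2979

Let H be the event that it will rain tomorrow. P(H) = 0.031, so P(¬H) = 0.969. With E the 'rain-predicted' result, P(E|H) = 0.902 and P(E|¬H) = 0.068.
P(E) = 0.902·0.031 + 0.068·0.969 = 0.027962 + 0.065892 = 0.093854.
By Bayes' theorem, P(H|E) = 0.027962 / 0.093854 = 0.2979.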